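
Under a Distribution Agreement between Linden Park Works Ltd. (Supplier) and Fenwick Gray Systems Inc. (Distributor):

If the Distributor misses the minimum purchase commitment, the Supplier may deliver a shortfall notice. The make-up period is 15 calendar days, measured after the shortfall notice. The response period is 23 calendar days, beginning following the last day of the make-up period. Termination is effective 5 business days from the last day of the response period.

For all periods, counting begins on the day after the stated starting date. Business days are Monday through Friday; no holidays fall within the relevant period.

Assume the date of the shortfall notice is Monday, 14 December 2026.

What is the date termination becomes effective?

28 January 2027

The last day of the make-up period: 14 December 2026 + 15 days = 29 December 2026.
The last day of the response period: 23 calendar days after 29 December 2026 is 21 January 2027.
From Thursday, 21 January 2027, 5 business days (Jan 22, Jan 25, Jan 26, Jan 27, Jan 28, skipping weekends) brings us to Thursday, 28 January 2027, which is the date termination becomes effective.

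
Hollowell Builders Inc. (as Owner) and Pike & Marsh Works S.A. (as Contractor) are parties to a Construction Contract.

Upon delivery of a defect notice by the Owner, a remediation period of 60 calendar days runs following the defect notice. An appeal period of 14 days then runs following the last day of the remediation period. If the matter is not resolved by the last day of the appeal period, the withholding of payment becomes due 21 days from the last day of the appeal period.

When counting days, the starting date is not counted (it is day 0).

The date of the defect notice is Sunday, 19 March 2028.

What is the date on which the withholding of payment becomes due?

The last day of the remediation period: 60 calendar days after 19 March 2028 is 18 May 2028.
Adding 14 calendar days to 18 May 2028 gives 1 June 2028, which is the last day of the appeal period.
Adding 21 calendar days to 1 June 2028 gives 22 June 2028, which is the date on which the withholding of payment becomes due.

22 June 2028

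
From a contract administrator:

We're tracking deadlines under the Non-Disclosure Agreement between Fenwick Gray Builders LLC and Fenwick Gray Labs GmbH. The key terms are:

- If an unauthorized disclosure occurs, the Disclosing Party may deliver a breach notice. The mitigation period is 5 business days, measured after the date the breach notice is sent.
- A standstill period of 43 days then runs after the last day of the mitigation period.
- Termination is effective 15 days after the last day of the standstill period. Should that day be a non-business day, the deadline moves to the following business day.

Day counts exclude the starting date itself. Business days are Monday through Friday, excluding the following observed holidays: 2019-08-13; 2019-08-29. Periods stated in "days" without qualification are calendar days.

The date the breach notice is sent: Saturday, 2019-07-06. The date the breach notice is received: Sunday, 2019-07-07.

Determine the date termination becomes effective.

The last day of the mitigation period: 5 business days after Saturday, 2019-07-06, skipping weekends — Jul 8, Jul 9, Jul 10, Jul 11, Jul 12 — lands on Friday, 2019-07-12.
The last day of the standstill period: 43 calendar days after 2019-07-12 is 2019-08-24.
The date termination becomes effective: 15 calendar days after 2019-08-24 is 2019-09-08. That falls on a Sunday, so it rolls to the next business day, Monday, 2019-09-09.

2019-09-09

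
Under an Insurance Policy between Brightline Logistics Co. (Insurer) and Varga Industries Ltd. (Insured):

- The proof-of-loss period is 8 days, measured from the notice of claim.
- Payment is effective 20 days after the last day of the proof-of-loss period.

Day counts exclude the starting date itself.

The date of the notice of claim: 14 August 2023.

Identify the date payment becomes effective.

11 September 2023

Adding 8 calendar days to 14 August 2023 gives 22 August 2023, which is the last day of the proof-of-loss period.
Adding 20 calendar days to 22 August 2023 gives 11 September 2023, which is the date payment becomes effective.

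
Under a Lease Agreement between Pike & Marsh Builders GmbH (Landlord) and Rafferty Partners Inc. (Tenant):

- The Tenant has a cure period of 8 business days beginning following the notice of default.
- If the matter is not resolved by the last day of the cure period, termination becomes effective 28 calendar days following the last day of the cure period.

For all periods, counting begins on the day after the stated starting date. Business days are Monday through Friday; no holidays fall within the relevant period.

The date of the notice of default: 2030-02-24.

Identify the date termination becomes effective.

2030-04-03

From Sunday, 2030-02-24, 8 business days (Feb 25, Feb 26, Feb 27, Feb 28, Mar 1, Mar 4, Mar 5, Mar 6, skipping weekends) brings us to Wednesday, 2030-03-06, which is the last day of the cure period.
Adding 28 calendar days to 2030-03-06 gives 2030-04-03, which is the date termination becomes effective.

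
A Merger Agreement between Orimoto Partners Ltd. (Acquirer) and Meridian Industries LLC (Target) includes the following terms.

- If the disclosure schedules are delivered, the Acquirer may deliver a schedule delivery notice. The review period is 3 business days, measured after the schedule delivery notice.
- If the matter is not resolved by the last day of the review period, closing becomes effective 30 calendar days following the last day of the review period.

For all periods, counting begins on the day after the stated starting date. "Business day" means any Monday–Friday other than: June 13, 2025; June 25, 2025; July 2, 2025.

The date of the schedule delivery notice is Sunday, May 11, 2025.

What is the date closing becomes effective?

June 13, 2025

The last day of the review period: counting 3 business days from Sunday, May 11, 2025 (May 12, May 13, May 14, skipping weekends) reaches Wednesday, May 14, 2025.
Adding 30 calendar days to May 14, 2025 gives June 13, 2025, which is the date closing becomes effective.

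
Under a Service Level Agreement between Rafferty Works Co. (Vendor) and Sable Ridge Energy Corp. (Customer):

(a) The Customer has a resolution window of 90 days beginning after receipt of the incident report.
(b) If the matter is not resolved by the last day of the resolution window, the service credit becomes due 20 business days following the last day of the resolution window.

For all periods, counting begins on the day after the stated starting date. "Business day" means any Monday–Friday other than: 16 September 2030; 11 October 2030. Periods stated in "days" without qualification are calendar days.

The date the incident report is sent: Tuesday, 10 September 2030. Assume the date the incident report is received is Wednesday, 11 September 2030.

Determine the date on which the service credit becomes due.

7 January 2031

The last day of the resolution window: 11 September 2030 + 90 days = 10 December 2030.
The date on which the service credit becomes due: counting 20 business days from Tuesday, 10 December 2030 (Dec 11, Dec 12, Dec 13, Dec 16, …, Jan 3, Jan 6, Jan 7, skipping weekends) reaches Tuesday, 7 January 2031.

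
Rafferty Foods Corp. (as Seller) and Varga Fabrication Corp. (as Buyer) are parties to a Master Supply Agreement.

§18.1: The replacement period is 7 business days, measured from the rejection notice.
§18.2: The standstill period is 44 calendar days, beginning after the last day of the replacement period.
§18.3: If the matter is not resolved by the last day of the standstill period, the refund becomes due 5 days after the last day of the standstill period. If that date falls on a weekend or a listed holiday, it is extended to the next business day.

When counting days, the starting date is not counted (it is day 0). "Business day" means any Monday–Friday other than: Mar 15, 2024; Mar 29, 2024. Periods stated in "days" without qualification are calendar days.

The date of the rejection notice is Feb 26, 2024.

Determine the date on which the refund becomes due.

Apr 24, 2024

The last day of the replacement period: 7 business days after Monday, Feb 26, 2024, skipping weekends — Feb 27, Feb 28, Feb 29, Mar 1, Mar 4, Mar 5, Mar 6 — lands on Wednesday, Mar 6, 2024.
The last day of the standstill period: 44 calendar days after Mar 6, 2024 is Apr 19, 2024.
The date on which the refund becomes due: Apr 19, 2024 + 5 days = Apr 24, 2024. Apr 24, 2024 is a Wednesday and is not a listed holiday, so no roll-forward applies.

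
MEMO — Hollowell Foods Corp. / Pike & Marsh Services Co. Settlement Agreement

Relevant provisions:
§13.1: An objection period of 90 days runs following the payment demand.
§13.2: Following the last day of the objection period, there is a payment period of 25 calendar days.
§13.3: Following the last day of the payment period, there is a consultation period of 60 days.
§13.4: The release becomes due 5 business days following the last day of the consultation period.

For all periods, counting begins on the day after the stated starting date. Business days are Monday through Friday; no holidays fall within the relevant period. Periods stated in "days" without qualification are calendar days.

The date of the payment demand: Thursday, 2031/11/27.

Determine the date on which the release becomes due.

The last day of the objection period: 2031/11/27 + 90 days = 2032/02/25.
Adding 25 calendar days to 2032/02/25 gives 2032/03/21, which is the last day of the payment period.
Adding 60 calendar days to 2032/03/21 gives 2032/05/20, which is the last day of the consultation period.
From Thursday, 2032/05/20, 5 business days (May 21, May 24, May 25, May 26, May 27, skipping weekends) brings us to Thursday, 2032/05/27, which is the date on which the release becomes due.

2032/05/27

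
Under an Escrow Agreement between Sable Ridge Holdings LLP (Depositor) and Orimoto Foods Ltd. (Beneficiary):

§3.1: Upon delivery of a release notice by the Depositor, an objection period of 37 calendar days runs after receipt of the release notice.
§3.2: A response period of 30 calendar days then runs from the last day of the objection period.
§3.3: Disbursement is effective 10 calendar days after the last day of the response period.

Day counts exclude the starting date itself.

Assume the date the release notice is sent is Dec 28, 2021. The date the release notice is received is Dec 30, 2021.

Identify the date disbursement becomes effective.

Mar 17, 2022

The last day of the objection period: Dec 30, 2021 + 37 days = Feb 5, 2022.
The last day of the response period: Feb 5, 2022 + 30 days = Mar 7, 2022.
The date disbursement becomes effective: 10 calendar days after Mar 7, 2022 is Mar 17, 2022.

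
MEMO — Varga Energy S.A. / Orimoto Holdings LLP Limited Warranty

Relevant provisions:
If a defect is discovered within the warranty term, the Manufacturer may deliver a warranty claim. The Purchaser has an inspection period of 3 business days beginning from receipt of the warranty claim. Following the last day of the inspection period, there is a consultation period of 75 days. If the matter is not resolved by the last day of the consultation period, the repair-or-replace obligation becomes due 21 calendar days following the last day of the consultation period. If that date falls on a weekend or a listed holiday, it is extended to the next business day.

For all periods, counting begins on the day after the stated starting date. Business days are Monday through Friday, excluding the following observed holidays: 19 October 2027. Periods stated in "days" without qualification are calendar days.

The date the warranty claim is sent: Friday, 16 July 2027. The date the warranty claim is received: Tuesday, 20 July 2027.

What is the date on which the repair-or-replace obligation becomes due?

27 October 2027

From Tuesday, 20 July 2027, 3 business days (Jul 21, Jul 22, Jul 23, skipping weekends) brings us to Friday, 23 July 2027, which is the last day of the inspection period.
The last day of the consultation period: 75 calendar days after 23 July 2027 is 6 October 2027.
The date on which the repair-or-replace obligation becomes due: 6 October 2027 + 21 days = 27 October 2027. 27 October 2027 is a Wednesday and is not a listed holiday, so no roll-forward applies.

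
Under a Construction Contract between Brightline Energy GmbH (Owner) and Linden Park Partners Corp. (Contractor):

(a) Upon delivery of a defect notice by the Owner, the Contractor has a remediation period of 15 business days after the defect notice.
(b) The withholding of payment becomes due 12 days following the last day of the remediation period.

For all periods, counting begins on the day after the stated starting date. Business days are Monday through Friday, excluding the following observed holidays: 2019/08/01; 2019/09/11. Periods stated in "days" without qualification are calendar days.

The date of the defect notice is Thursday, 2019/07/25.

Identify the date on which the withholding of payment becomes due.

2019/08/28

The last day of the remediation period: counting 15 business days from Thursday, 2019/07/25 (Jul 26, Jul 29, Jul 30, Jul 31, …, Aug 14, Aug 15, Aug 16, skipping weekends and the listed holiday on Aug 1) reaches Friday, 2019/08/16.
The date on which the withholding of payment becomes due: 12 calendar days after 2019/08/16 is 2019/08/28.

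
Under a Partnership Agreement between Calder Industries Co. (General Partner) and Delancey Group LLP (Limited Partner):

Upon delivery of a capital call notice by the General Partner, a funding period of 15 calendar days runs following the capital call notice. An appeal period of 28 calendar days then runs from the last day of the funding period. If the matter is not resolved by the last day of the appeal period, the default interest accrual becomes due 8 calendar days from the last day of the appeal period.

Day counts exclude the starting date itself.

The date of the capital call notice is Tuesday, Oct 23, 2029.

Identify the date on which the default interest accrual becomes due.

Dec 13, 2029

The last day of the funding period: 15 calendar days after Oct 23, 2029 is Nov 7, 2029.
The last day of the appeal period: 28 calendar days after Nov 7, 2029 is Dec 5, 2029.
The date on which the default interest accrual becomes due: Dec 5, 2029 + 8 days = Dec 13, 2029.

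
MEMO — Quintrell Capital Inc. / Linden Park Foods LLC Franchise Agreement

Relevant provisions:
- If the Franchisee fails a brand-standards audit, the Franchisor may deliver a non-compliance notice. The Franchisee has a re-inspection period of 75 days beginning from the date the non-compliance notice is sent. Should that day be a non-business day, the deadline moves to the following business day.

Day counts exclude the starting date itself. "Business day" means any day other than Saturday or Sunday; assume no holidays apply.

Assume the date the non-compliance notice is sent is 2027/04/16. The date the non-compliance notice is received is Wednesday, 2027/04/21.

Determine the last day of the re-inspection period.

The last day of the re-inspection period: 2027/04/16 + 75 days = 2027/06/30. 2027/06/30 is a Wednesday, so no roll-forward applies.

2027/06/30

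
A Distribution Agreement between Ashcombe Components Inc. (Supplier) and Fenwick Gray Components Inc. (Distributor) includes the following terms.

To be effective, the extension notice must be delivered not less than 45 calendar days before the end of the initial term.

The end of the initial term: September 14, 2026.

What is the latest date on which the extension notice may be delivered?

July 31, 2026

Counting back 45 calendar days from September 14, 2026 gives July 31, 2026.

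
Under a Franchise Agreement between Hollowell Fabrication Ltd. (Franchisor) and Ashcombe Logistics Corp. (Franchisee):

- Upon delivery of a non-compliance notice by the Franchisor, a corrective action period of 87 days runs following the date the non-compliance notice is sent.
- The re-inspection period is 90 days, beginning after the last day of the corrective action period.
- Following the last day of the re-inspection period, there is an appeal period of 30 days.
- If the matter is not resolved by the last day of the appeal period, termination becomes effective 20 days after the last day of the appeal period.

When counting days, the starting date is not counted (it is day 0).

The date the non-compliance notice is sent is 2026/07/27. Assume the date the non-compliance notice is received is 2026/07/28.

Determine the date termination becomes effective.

2027/03/11

The last day of the corrective action period: 87 calendar days after 2026/07/27 is 2026/10/22.
Adding 90 calendar days to 2026/10/22 gives 2027/01/20, which is the last day of the re-inspection period.
The last day of the appeal period: 30 calendar days after 2027/01/20 is 2027/02/19.
The date termination becomes effective: 2027/02/19 + 20 days = 2027/03/11.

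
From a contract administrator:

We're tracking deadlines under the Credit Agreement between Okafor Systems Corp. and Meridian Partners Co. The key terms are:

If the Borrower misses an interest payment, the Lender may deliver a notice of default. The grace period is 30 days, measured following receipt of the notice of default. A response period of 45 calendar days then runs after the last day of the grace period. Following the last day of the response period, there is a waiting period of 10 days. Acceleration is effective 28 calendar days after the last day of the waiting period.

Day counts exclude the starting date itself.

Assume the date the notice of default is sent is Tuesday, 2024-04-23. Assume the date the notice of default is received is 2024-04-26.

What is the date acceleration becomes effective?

The last day of the grace period: 2024-04-26 + 30 days = 2024-05-26.
The last day of the response period: 2024-05-26 + 45 days = 2024-07-10.
The last day of the waiting period: 10 calendar days after 2024-07-10 is 2024-07-20.
Adding 28 calendar days to 2024-07-20 gives 2024-08-17, which is the date acceleration becomes effective.

2024-08-17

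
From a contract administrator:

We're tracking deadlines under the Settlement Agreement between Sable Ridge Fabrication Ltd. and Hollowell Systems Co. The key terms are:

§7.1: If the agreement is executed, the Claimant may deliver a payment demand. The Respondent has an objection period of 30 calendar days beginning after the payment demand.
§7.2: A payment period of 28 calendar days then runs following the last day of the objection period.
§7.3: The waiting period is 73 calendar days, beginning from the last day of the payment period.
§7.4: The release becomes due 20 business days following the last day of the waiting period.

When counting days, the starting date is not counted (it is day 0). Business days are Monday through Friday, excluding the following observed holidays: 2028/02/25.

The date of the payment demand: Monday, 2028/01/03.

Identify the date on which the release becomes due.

2028/06/09

Adding 30 calendar days to 2028/01/03 gives 2028/02/02, which is the last day of the objection period.
The last day of the payment period: 2028/02/02 + 28 days = 2028/03/01.
The last day of the waiting period: 2028/03/01 + 73 days = 2028/05/13.
The date on which the release becomes due: 20 business days after Saturday, 2028/05/13, skipping weekends — May 15, May 16, May 17, May 18, …, Jun 7, Jun 8, Jun 9 — lands on Friday, 2028/06/09.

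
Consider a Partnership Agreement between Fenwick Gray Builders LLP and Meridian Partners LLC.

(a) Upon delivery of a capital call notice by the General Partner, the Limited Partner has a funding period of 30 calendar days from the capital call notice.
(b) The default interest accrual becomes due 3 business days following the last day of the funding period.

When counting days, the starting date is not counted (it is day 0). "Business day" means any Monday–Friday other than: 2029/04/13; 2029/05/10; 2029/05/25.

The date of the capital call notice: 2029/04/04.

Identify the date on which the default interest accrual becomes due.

The last day of the funding period: 30 calendar days after 2029/04/04 is 2029/05/04.
The date on which the default interest accrual becomes due: 3 business days after Friday, 2029/05/04, skipping weekends — May 7, May 8, May 9 — lands on Wednesday, 2029/05/09.

2029/05/09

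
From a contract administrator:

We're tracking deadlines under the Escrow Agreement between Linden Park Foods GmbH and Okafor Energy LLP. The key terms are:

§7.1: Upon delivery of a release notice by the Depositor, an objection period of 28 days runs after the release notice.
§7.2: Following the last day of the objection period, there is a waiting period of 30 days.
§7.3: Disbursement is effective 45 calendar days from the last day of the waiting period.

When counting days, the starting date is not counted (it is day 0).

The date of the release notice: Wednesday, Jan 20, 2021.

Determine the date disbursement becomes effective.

Adding 28 calendar days to Jan 20, 2021 gives Feb 17, 2021, which is the last day of the objection period.
The last day of the waiting period: Feb 17, 2021 + 30 days = Mar 19, 2021.
The date disbursement becomes effective: 45 calendar days after Mar 19, 2021 is May 3, 2021.

May 3, 2021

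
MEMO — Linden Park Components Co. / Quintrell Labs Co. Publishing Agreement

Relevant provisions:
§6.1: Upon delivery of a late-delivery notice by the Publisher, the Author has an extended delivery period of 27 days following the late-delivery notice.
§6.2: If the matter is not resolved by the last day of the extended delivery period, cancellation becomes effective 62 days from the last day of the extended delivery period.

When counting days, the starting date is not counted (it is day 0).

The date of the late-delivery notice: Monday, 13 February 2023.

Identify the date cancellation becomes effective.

13 May 2023

The last day of the extended delivery period: 27 calendar days after 13 February 2023 is 12 March 2023.
Adding 62 calendar days to 12 March 2023 gives 13 May 2023, which is the date cancellation becomes effective.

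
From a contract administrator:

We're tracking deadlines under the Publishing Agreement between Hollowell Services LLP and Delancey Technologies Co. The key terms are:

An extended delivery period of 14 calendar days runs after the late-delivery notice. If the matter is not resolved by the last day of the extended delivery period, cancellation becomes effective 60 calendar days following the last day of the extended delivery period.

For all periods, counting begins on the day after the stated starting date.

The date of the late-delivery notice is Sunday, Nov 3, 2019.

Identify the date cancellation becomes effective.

The last day of the extended delivery period: Nov 3, 2019 + 14 days = Nov 17, 2019.
The date cancellation becomes effective: 60 calendar days after Nov 17, 2019 is Jan 16, 2020.

Jan 16, 2020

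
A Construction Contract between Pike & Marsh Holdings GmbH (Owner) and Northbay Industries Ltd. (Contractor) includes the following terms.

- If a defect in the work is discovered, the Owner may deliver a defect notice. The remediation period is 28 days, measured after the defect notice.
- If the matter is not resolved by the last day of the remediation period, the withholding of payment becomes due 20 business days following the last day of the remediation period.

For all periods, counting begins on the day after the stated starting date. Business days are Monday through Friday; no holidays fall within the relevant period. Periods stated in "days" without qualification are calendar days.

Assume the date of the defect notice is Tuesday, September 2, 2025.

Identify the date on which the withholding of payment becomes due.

The last day of the remediation period: September 2, 2025 + 28 days = September 30, 2025.
The date on which the withholding of payment becomes due: counting 20 business days from Tuesday, September 30, 2025 (Oct 1, Oct 2, Oct 3, Oct 6, …, Oct 24, Oct 27, Oct 28, skipping weekends) reaches Tuesday, October 28, 2025.

October 28, 2025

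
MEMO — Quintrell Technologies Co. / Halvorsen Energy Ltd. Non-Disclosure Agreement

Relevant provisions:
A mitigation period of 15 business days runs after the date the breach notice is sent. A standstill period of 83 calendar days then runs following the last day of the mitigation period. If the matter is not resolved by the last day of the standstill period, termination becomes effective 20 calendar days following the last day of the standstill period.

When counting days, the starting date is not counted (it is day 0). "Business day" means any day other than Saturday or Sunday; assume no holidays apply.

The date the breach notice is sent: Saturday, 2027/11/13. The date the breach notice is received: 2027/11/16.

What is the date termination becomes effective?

2028/03/15

The last day of the mitigation period: counting 15 business days from Saturday, 2027/11/13 (Nov 15, Nov 16, Nov 17, Nov 18, …, Dec 1, Dec 2, Dec 3, skipping weekends) reaches Friday, 2027/12/03.
The last day of the standstill period: 2027/12/03 + 83 days = 2028/02/24.
The date termination becomes effective: 20 calendar days after 2028/02/24 is 2028/03/15.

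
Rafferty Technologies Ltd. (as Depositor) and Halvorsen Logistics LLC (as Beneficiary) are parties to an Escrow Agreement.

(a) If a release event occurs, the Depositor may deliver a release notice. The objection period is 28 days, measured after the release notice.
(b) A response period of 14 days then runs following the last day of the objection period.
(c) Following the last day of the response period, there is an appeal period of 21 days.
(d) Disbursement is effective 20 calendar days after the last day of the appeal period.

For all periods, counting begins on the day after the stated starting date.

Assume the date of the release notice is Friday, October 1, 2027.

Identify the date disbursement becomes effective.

December 23, 2027

The last day of the objection period: October 1, 2027 + 28 days = October 29, 2027.
Adding 14 calendar days to October 29, 2027 gives November 12, 2027, which is the last day of the response period.
The last day of the appeal period: 21 calendar days after November 12, 2027 is December 3, 2027.
The date disbursement becomes effective: 20 calendar days after December 3, 2027 is December 23, 2027.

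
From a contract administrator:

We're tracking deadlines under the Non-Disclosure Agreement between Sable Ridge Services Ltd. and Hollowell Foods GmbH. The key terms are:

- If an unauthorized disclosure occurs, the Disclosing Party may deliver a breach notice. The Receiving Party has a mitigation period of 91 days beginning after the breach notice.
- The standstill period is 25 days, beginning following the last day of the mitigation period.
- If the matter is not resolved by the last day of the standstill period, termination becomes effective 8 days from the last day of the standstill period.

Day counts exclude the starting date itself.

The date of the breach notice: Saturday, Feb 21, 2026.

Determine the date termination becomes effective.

The last day of the mitigation period: Feb 21, 2026 + 91 days = May 23, 2026.
Adding 25 calendar days to May 23, 2026 gives Jun 17, 2026, which is the last day of the standstill period.
Adding 8 calendar days to Jun 17, 2026 gives Jun 25, 2026, which is the date termination becomes effective.

Jun 25, 2026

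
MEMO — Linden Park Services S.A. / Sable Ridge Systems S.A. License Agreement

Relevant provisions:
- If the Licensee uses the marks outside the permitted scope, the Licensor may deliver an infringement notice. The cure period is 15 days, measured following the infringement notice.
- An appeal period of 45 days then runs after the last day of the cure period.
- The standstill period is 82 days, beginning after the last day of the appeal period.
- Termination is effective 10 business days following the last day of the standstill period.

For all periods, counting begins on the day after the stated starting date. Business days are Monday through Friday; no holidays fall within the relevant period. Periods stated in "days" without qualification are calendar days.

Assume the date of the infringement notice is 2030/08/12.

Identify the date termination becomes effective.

The last day of the cure period: 2030/08/12 + 15 days = 2030/08/27.
The last day of the appeal period: 2030/08/27 + 45 days = 2030/10/11.
The last day of the standstill period: 2030/10/11 + 82 days = 2031/01/01.
The date termination becomes effective: counting 10 business days from Wednesday, 2031/01/01 (Jan 2, Jan 3, Jan 6, Jan 7, Jan 8, Jan 9, Jan 10, Jan 13, Jan 14, Jan 15, skipping weekends) reaches Wednesday, 2031/01/15.

2031/01/15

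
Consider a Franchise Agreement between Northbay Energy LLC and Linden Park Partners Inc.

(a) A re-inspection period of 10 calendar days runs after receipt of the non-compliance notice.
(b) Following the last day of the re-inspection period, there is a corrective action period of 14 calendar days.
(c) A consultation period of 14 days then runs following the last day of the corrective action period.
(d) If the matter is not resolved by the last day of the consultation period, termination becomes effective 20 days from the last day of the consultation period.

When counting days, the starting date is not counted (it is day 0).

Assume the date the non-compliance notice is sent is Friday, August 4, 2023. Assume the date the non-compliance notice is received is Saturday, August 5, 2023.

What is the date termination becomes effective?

Adding 10 calendar days to August 5, 2023 gives August 15, 2023, which is the last day of the re-inspection period.
The last day of the corrective action period: 14 calendar days after August 15, 2023 is August 29, 2023.
The last day of the consultation period: August 29, 2023 + 14 days = September 12, 2023.
Adding 20 calendar days to September 12, 2023 gives October 2, 2023, which is the date termination becomes effective.

October 2, 2023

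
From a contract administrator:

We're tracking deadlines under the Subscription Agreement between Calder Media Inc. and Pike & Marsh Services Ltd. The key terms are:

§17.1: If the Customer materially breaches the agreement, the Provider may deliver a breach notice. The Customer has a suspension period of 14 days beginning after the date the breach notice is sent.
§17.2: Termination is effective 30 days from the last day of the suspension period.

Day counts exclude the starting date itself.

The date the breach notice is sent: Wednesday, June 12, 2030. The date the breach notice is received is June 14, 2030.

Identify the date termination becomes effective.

Adding 14 calendar days to June 12, 2030 gives June 26, 2030, which is the last day of the suspension period.
The date termination becomes effective: 30 calendar days after June 26, 2030 is July 26, 2030.

July 26, 2030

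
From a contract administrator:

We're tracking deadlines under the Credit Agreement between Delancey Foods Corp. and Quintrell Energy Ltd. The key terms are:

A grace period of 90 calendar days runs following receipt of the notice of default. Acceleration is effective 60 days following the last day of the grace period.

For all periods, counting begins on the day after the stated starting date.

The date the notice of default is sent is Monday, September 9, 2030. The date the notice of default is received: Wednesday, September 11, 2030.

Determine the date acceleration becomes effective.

The last day of the grace period: 90 calendar days after September 11, 2030 is December 10, 2030.
The date acceleration becomes effective: December 10, 2030 + 60 days = February 8, 2031.

February 8, 2031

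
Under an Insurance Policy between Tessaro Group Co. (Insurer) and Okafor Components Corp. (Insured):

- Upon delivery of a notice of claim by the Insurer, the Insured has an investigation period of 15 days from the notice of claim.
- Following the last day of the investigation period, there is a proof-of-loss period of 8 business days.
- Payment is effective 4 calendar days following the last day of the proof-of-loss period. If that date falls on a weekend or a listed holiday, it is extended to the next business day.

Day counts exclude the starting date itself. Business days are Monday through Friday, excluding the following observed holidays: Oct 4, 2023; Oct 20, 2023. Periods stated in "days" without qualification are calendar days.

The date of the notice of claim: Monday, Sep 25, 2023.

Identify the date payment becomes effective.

Oct 27, 2023

Adding 15 calendar days to Sep 25, 2023 gives Oct 10, 2023, which is the last day of the investigation period.
From Tuesday, Oct 10, 2023, 8 business days (Oct 11, Oct 12, Oct 13, Oct 16, Oct 17, Oct 18, Oct 19, Oct 23, skipping weekends and the listed holiday on Oct 20) brings us to Monday, Oct 23, 2023, which is the last day of the proof-of-loss period.
The date payment becomes effective: 4 calendar days after Oct 23, 2023 is Oct 27, 2023. Oct 27, 2023 is a Friday and is not a listed holiday, so no roll-forward applies.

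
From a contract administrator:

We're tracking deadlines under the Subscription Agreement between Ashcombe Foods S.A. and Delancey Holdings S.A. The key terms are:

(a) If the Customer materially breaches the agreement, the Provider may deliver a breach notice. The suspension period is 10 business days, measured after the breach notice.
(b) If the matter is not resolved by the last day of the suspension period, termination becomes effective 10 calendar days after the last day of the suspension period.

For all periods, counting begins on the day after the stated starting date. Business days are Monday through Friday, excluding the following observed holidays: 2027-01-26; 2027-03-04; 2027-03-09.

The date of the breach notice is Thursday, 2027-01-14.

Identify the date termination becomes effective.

2027-02-08

The last day of the suspension period: counting 10 business days from Thursday, 2027-01-14 (Jan 15, Jan 18, Jan 19, Jan 20, Jan 21, Jan 22, Jan 25, Jan 27, Jan 28, Jan 29, skipping weekends and the listed holiday on Jan 26) reaches Friday, 2027-01-29.
The date termination becomes effective: 10 calendar days after 2027-01-29 is 2027-02-08.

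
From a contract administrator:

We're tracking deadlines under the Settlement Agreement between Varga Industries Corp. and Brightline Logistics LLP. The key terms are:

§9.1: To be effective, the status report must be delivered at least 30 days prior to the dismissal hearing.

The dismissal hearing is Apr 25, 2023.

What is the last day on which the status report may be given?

Apr 25, 2023 minus 30 days is Mar 26, 2023.

Mar 26, 2023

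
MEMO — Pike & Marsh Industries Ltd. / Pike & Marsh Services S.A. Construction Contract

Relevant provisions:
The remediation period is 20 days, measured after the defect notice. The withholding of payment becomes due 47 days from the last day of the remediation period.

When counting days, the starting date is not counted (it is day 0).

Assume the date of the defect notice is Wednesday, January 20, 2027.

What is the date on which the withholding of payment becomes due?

March 28, 2027

The last day of the remediation period: 20 calendar days after January 20, 2027 is February 9, 2027.
The date on which the withholding of payment becomes due: February 9, 2027 + 47 days = March 28, 2027.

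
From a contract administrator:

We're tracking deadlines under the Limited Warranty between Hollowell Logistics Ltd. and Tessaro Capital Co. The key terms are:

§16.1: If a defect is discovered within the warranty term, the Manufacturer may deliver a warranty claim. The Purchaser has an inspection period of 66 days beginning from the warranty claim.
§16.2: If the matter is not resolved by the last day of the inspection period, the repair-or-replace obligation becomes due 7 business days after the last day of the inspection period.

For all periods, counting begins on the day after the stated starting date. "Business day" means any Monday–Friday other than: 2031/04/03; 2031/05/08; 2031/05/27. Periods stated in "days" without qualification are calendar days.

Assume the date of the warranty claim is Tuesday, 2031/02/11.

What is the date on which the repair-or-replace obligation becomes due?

2031/04/29

Adding 66 calendar days to 2031/02/11 gives 2031/04/18, which is the last day of the inspection period.
The date on which the repair-or-replace obligation becomes due: 7 business days after Friday, 2031/04/18, skipping weekends — Apr 21, Apr 22, Apr 23, Apr 24, Apr 25, Apr 28, Apr 29 — lands on Tuesday, 2031/04/29.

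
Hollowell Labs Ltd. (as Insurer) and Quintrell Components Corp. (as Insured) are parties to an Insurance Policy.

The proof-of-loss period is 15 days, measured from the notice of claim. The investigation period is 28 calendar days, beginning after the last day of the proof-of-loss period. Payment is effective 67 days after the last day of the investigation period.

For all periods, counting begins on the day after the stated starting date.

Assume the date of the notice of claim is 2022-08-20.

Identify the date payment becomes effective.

The last day of the proof-of-loss period: 15 calendar days after 2022-08-20 is 2022-09-04.
The last day of the investigation period: 28 calendar days after 2022-09-04 is 2022-10-02.
The date payment becomes effective: 2022-10-02 + 67 days = 2022-12-08.

2022-12-08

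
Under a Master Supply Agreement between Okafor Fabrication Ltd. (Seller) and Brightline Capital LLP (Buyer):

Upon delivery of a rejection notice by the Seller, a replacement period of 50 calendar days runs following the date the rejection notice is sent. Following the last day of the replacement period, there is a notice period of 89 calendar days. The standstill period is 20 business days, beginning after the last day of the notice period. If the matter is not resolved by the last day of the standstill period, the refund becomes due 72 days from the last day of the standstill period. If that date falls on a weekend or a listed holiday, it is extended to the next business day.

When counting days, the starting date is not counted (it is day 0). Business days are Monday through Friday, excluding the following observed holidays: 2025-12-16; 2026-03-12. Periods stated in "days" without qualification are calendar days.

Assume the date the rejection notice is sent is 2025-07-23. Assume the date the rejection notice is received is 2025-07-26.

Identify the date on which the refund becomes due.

2026-03-20

The last day of the replacement period: 2025-07-23 + 50 days = 2025-09-11.
Adding 89 calendar days to 2025-09-11 gives 2025-12-09, which is the last day of the notice period.
The last day of the standstill period: 20 business days after Tuesday, 2025-12-09, skipping weekends and the listed holiday on Dec 16 — Dec 10, Dec 11, Dec 12, Dec 15, …, Jan 5, Jan 6, Jan 7 — lands on Wednesday, 2026-01-07.
The date on which the refund becomes due: 72 calendar days after 2026-01-07 is 2026-03-20. 2026-03-20 is a Friday and is not a listed holiday, so no roll-forward applies.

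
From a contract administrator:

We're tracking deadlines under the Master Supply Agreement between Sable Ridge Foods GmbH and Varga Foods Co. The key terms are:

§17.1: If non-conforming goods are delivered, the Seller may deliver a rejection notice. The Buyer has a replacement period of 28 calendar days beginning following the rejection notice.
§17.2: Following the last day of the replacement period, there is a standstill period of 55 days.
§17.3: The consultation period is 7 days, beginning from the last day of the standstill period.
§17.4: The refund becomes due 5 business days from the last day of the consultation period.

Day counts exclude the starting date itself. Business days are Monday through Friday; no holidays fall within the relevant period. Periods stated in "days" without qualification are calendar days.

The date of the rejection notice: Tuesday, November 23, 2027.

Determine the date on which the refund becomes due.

February 28, 2028

The last day of the replacement period: 28 calendar days after November 23, 2027 is December 21, 2027.
The last day of the standstill period: December 21, 2027 + 55 days = February 14, 2028.
The last day of the consultation period: February 14, 2028 + 7 days = February 21, 2028.
The date on which the refund becomes due: counting 5 business days from Monday, February 21, 2028 (Feb 22, Feb 23, Feb 24, Feb 25, Feb 28, skipping weekends) reaches Monday, February 28, 2028.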